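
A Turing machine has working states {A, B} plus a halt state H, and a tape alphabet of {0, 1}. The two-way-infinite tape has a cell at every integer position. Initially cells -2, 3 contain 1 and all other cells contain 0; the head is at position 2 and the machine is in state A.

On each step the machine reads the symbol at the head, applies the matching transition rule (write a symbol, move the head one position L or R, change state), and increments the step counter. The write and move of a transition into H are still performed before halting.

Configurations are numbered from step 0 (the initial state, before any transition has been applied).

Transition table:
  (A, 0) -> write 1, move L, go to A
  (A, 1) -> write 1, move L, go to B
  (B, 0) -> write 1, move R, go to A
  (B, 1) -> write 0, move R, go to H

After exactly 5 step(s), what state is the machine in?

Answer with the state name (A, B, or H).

Step 1: in state A at pos 2, read 0 -> (A,0)->write 1,move L,goto A. Now: state=A, head=1, tape[-3..4]=01000110 (head:     ^)
Step 2: in state A at pos 1, read 0 -> (A,0)->write 1,move L,goto A. Now: state=A, head=0, tape[-3..4]=01001110 (head:    ^)
Step 3: in state A at pos 0, read 0 -> (A,0)->write 1,move L,goto A. Now: state=A, head=-1, tape[-3..4]=01011110 (head:   ^)
Step 4: in state A at pos -1, read 0 -> (A,0)->write 1,move L,goto A. Now: state=A, head=-2, tape[-3..4]=01111110 (head:  ^)
Step 5: in state A at pos -2, read 1 -> (A,1)->write 1,move L,goto B. Now: state=B, head=-3, tape[-4..4]=001111110 (head:  ^)

Answer: B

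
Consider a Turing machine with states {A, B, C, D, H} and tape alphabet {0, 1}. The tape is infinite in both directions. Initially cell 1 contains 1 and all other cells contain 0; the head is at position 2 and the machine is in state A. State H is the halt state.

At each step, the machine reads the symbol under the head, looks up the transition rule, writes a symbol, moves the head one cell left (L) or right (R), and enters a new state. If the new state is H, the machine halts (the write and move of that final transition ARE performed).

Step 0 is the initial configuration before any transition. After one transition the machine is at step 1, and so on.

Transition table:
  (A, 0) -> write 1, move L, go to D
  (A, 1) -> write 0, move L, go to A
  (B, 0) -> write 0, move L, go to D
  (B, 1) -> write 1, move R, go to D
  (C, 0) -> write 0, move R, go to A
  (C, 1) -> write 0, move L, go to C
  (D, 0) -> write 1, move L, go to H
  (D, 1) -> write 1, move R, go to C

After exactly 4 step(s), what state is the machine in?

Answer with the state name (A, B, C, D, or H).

Answer: C

Derivation:
Step 1: in state A at pos 2, read 0 -> (A,0)->write 1,move L,goto D. Now: state=D, head=1, tape[0..3]=0110 (head:  ^)
Step 2: in state D at pos 1, read 1 -> (D,1)->write 1,move R,goto C. Now: state=C, head=2, tape[0..3]=0110 (head:   ^)
Step 3: in state C at pos 2, read 1 -> (C,1)->write 0,move L,goto C. Now: state=C, head=1, tape[0..3]=0100 (head:  ^)
Step 4: in state C at pos 1, read 1 -> (C,1)->write 0,move L,goto C. Now: state=C, head=0, tape[-1..3]=00000 (head:  ^)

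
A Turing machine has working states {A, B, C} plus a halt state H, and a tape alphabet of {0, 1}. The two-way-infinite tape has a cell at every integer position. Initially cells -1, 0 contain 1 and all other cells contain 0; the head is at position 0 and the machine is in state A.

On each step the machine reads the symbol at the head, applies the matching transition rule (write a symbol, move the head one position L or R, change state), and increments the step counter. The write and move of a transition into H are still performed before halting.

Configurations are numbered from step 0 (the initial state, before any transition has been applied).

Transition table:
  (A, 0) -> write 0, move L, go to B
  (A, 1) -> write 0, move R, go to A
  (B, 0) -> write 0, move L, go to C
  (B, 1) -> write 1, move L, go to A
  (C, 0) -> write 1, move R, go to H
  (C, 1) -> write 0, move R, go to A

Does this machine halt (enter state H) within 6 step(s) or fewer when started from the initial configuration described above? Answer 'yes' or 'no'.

Step 1: in state A at pos 0, read 1 -> (A,1)->write 0,move R,goto A. Now: state=A, head=1, tape[-2..2]=01000 (head:    ^)
Step 2: in state A at pos 1, read 0 -> (A,0)->write 0,move L,goto B. Now: state=B, head=0, tape[-2..2]=01000 (head:   ^)
Step 3: in state B at pos 0, read 0 -> (B,0)->write 0,move L,goto C. Now: state=C, head=-1, tape[-2..2]=01000 (head:  ^)
Step 4: in state C at pos -1, read 1 -> (C,1)->write 0,move R,goto A. Now: state=A, head=0, tape[-2..2]=00000 (head:   ^)
Step 5: in state A at pos 0, read 0 -> (A,0)->write 0,move L,goto B. Now: state=B, head=-1, tape[-2..2]=00000 (head:  ^)
Step 6: in state B at pos -1, read 0 -> (B,0)->write 0,move L,goto C. Now: state=C, head=-2, tape[-3..2]=000000 (head:  ^)
After 6 step(s): state = C (not H) -> not halted within 6 -> no

Answer: no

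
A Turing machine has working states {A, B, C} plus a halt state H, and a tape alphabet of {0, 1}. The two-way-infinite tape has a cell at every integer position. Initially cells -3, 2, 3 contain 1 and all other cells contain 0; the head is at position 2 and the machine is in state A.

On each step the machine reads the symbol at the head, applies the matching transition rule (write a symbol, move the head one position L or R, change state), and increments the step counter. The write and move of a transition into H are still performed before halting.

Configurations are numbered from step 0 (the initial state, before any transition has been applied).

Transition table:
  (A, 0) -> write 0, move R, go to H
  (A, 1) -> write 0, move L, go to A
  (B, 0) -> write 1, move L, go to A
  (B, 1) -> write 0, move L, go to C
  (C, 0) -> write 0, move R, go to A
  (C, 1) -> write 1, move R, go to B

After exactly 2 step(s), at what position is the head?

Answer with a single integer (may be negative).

Step 1: in state A at pos 2, read 1 -> (A,1)->write 0,move L,goto A. Now: state=A, head=1, tape[-4..4]=010000010 (head:      ^)
Step 2: in state A at pos 1, read 0 -> (A,0)->write 0,move R,goto H. Now: state=H, head=2, tape[-4..4]=010000010 (head:       ^)

Answer: 2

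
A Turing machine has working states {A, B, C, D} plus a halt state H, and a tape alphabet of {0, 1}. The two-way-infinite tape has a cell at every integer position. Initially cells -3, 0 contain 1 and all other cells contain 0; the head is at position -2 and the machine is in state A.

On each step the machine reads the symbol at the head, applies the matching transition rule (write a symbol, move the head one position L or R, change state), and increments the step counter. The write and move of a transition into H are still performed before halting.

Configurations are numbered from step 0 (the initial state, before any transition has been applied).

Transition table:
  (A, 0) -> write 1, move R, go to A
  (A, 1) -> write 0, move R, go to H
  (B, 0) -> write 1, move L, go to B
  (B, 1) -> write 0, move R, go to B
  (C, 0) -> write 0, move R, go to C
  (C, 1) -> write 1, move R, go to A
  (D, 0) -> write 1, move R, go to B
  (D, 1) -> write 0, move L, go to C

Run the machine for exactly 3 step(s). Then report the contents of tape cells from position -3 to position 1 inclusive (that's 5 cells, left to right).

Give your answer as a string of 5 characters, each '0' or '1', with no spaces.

Step 1: in state A at pos -2, read 0 -> (A,0)->write 1,move R,goto A. Now: state=A, head=-1, tape[-4..1]=011010 (head:    ^)
Step 2: in state A at pos -1, read 0 -> (A,0)->write 1,move R,goto A. Now: state=A, head=0, tape[-4..1]=011110 (head:     ^)
Step 3: in state A at pos 0, read 1 -> (A,1)->write 0,move R,goto H. Now: state=H, head=1, tape[-4..2]=0111000 (head:      ^)

Answer: 11100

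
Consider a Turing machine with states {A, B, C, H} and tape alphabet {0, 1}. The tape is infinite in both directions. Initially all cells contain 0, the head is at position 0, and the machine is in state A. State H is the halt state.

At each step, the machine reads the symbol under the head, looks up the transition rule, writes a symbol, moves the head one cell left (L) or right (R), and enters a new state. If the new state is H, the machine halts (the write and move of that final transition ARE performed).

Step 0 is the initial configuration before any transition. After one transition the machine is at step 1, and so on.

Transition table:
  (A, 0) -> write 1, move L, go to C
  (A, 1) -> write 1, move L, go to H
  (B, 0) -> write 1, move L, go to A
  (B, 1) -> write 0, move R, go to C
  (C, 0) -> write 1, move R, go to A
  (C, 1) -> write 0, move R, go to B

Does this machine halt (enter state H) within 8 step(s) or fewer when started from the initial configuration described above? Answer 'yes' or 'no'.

Step 1: in state A at pos 0, read 0 -> (A,0)->write 1,move L,goto C. Now: state=C, head=-1, tape[-2..1]=0010 (head:  ^)
Step 2: in state C at pos -1, read 0 -> (C,0)->write 1,move R,goto A. Now: state=A, head=0, tape[-2..1]=0110 (head:   ^)
Step 3: in state A at pos 0, read 1 -> (A,1)->write 1,move L,goto H. Now: state=H, head=-1, tape[-2..1]=0110 (head:  ^)
State H reached at step 3; 3 <= 8 -> yes

Answer: yes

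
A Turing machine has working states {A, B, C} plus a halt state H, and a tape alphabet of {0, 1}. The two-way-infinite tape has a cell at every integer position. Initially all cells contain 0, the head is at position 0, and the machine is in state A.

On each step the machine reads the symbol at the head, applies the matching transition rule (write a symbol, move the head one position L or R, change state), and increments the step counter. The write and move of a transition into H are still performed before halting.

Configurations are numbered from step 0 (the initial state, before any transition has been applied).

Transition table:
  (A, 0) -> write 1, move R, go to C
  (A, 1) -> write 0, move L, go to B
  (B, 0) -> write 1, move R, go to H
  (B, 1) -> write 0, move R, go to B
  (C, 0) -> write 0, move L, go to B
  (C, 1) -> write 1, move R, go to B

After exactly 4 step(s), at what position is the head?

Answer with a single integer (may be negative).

Answer: 2

Derivation:
Step 1: in state A at pos 0, read 0 -> (A,0)->write 1,move R,goto C. Now: state=C, head=1, tape[-1..2]=0100 (head:   ^)
Step 2: in state C at pos 1, read 0 -> (C,0)->write 0,move L,goto B. Now: state=B, head=0, tape[-1..2]=0100 (head:  ^)
Step 3: in state B at pos 0, read 1 -> (B,1)->write 0,move R,goto B. Now: state=B, head=1, tape[-1..2]=0000 (head:   ^)
Step 4: in state B at pos 1, read 0 -> (B,0)->write 1,move R,goto H. Now: state=H, head=2, tape[-1..3]=00100 (head:    ^)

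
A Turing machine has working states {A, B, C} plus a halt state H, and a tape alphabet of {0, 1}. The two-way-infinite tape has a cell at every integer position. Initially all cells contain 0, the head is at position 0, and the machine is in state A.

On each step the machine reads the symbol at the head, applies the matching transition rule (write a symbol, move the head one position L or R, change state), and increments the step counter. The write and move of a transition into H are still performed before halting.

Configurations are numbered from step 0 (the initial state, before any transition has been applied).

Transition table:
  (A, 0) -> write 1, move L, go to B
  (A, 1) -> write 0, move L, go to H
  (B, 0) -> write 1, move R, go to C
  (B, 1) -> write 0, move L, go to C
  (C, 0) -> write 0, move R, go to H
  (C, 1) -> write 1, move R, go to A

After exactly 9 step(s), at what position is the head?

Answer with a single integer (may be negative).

Step 1: in state A at pos 0, read 0 -> (A,0)->write 1,move L,goto B. Now: state=B, head=-1, tape[-2..1]=0010 (head:  ^)
Step 2: in state B at pos -1, read 0 -> (B,0)->write 1,move R,goto C. Now: state=C, head=0, tape[-2..1]=0110 (head:   ^)
Step 3: in state C at pos 0, read 1 -> (C,1)->write 1,move R,goto A. Now: state=A, head=1, tape[-2..2]=01100 (head:    ^)
Step 4: in state A at pos 1, read 0 -> (A,0)->write 1,move L,goto B. Now: state=B, head=0, tape[-2..2]=01110 (head:   ^)
Step 5: in state B at pos 0, read 1 -> (B,1)->write 0,move L,goto C. Now: state=C, head=-1, tape[-2..2]=01010 (head:  ^)
Step 6: in state C at pos -1, read 1 -> (C,1)->write 1,move R,goto A. Now: state=A, head=0, tape[-2..2]=01010 (head:   ^)
Step 7: in state A at pos 0, read 0 -> (A,0)->write 1,move L,goto B. Now: state=B, head=-1, tape[-2..2]=01110 (head:  ^)
Step 8: in state B at pos -1, read 1 -> (B,1)->write 0,move L,goto C. Now: state=C, head=-2, tape[-3..2]=000110 (head:  ^)
Step 9: in state C at pos -2, read 0 -> (C,0)->write 0,move R,goto H. Now: state=H, head=-1, tape[-3..2]=000110 (head:   ^)

Answer: -1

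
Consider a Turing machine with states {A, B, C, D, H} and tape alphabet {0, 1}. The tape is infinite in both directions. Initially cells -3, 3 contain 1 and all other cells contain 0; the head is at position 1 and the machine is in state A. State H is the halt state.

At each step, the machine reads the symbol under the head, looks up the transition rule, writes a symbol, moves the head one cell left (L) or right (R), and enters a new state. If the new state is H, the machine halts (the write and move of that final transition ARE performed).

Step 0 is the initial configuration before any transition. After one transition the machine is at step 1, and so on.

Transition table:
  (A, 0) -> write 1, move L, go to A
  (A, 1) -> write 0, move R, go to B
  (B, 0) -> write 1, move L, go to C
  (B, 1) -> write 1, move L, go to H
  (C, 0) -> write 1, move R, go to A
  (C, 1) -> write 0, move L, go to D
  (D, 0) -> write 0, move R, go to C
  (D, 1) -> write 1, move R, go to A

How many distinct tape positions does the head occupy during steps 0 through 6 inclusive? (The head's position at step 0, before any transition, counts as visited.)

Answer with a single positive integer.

Answer: 5

Derivation:
Step 1: in state A at pos 1, read 0 -> (A,0)->write 1,move L,goto A. Now: state=A, head=0, tape[-4..4]=010001010 (head:     ^)
Step 2: in state A at pos 0, read 0 -> (A,0)->write 1,move L,goto A. Now: state=A, head=-1, tape[-4..4]=010011010 (head:    ^)
Step 3: in state A at pos -1, read 0 -> (A,0)->write 1,move L,goto A. Now: state=A, head=-2, tape[-4..4]=010111010 (head:   ^)
Step 4: in state A at pos -2, read 0 -> (A,0)->write 1,move L,goto A. Now: state=A, head=-3, tape[-4..4]=011111010 (head:  ^)
Step 5: in state A at pos -3, read 1 -> (A,1)->write 0,move R,goto B. Now: state=B, head=-2, tape[-4..4]=001111010 (head:   ^)
Step 6: in state B at pos -2, read 1 -> (B,1)->write 1,move L,goto H. Now: state=H, head=-3, tape[-4..4]=001111010 (head:  ^)
Head positions at steps 0..6: starting at 1, distinct positions visited = {-3, -2, -1, 0, 1} -> 5 position(s)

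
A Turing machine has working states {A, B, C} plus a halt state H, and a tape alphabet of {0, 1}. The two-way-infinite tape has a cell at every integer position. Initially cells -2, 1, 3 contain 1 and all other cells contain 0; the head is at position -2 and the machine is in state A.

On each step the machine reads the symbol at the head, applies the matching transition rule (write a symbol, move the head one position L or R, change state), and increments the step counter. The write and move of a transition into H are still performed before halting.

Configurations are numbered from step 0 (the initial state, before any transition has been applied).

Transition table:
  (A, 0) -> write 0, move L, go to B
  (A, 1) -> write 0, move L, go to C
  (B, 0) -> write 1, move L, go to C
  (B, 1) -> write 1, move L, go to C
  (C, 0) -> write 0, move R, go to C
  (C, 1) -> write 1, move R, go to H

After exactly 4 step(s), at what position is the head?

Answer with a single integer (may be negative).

Answer: 0

Derivation:
Step 1: in state A at pos -2, read 1 -> (A,1)->write 0,move L,goto C. Now: state=C, head=-3, tape[-4..4]=000001010 (head:  ^)
Step 2: in state C at pos -3, read 0 -> (C,0)->write 0,move R,goto C. Now: state=C, head=-2, tape[-4..4]=000001010 (head:   ^)
Step 3: in state C at pos -2, read 0 -> (C,0)->write 0,move R,goto C. Now: state=C, head=-1, tape[-4..4]=000001010 (head:    ^)
Step 4: in state C at pos -1, read 0 -> (C,0)->write 0,move R,goto C. Now: state=C, head=0, tape[-4..4]=000001010 (head:     ^)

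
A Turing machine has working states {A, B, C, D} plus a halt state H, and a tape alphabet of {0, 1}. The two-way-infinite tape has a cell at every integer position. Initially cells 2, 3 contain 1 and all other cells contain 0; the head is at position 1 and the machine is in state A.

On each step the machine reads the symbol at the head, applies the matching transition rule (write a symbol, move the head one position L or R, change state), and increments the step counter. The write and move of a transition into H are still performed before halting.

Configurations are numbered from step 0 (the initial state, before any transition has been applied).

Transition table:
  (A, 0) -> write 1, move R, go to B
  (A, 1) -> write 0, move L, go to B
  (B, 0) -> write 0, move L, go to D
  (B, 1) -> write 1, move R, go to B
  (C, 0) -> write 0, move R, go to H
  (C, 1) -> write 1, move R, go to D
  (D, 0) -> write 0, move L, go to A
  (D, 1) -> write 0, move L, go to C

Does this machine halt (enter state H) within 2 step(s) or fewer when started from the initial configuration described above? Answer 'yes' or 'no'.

Step 1: in state A at pos 1, read 0 -> (A,0)->write 1,move R,goto B. Now: state=B, head=2, tape[0..4]=01110 (head:   ^)
Step 2: in state B at pos 2, read 1 -> (B,1)->write 1,move R,goto B. Now: state=B, head=3, tape[0..4]=01110 (head:    ^)
After 2 step(s): state = B (not H) -> not halted within 2 -> no

Answer: no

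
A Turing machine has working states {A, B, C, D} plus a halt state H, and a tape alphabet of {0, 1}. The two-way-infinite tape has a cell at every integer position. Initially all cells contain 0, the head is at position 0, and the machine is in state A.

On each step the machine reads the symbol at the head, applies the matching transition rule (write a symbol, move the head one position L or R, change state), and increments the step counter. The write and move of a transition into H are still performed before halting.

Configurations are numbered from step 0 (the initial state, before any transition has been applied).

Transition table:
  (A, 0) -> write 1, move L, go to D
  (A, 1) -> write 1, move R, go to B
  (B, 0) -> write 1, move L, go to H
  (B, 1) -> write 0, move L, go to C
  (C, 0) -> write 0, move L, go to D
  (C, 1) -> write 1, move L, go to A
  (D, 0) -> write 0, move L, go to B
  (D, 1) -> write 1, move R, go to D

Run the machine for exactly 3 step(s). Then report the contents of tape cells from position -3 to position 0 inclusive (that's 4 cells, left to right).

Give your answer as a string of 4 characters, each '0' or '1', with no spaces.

Answer: 0101

Derivation:
Step 1: in state A at pos 0, read 0 -> (A,0)->write 1,move L,goto D. Now: state=D, head=-1, tape[-2..1]=0010 (head:  ^)
Step 2: in state D at pos -1, read 0 -> (D,0)->write 0,move L,goto B. Now: state=B, head=-2, tape[-3..1]=00010 (head:  ^)
Step 3: in state B at pos -2, read 0 -> (B,0)->write 1,move L,goto H. Now: state=H, head=-3, tape[-4..1]=001010 (head:  ^)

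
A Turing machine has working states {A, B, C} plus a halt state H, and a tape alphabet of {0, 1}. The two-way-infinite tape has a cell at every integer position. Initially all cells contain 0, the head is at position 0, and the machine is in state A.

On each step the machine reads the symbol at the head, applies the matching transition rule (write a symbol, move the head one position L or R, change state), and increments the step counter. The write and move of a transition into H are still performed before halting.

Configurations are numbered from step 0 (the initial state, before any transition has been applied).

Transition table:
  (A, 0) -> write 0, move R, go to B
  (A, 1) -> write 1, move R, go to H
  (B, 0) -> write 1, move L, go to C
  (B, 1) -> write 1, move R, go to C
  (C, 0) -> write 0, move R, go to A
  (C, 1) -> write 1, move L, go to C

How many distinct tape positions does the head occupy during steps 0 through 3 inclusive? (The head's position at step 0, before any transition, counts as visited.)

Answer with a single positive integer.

Answer: 2

Derivation:
Step 1: in state A at pos 0, read 0 -> (A,0)->write 0,move R,goto B. Now: state=B, head=1, tape[-1..2]=0000 (head:   ^)
Step 2: in state B at pos 1, read 0 -> (B,0)->write 1,move L,goto C. Now: state=C, head=0, tape[-1..2]=0010 (head:  ^)
Step 3: in state C at pos 0, read 0 -> (C,0)->write 0,move R,goto A. Now: state=A, head=1, tape[-1..2]=0010 (head:   ^)
Head positions at steps 0..3: starting at 0, distinct positions visited = {0, 1} -> 2 position(s)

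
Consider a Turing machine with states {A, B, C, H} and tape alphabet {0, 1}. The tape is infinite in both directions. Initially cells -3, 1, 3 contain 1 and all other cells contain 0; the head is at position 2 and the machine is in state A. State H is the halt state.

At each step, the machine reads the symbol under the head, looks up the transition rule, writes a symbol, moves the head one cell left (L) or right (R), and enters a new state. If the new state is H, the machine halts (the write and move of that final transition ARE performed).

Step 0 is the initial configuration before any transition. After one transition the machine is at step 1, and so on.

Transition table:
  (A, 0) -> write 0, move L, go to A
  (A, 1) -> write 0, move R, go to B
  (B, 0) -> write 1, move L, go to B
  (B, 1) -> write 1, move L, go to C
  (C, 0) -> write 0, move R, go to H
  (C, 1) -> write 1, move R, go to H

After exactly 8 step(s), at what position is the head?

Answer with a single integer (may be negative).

Step 1: in state A at pos 2, read 0 -> (A,0)->write 0,move L,goto A. Now: state=A, head=1, tape[-4..4]=010001010 (head:      ^)
Step 2: in state A at pos 1, read 1 -> (A,1)->write 0,move R,goto B. Now: state=B, head=2, tape[-4..4]=010000010 (head:       ^)
Step 3: in state B at pos 2, read 0 -> (B,0)->write 1,move L,goto B. Now: state=B, head=1, tape[-4..4]=010000110 (head:      ^)
Step 4: in state B at pos 1, read 0 -> (B,0)->write 1,move L,goto B. Now: state=B, head=0, tape[-4..4]=010001110 (head:     ^)
Step 5: in state B at pos 0, read 0 -> (B,0)->write 1,move L,goto B. Now: state=B, head=-1, tape[-4..4]=010011110 (head:    ^)
Step 6: in state B at pos -1, read 0 -> (B,0)->write 1,move L,goto B. Now: state=B, head=-2, tape[-4..4]=010111110 (head:   ^)
Step 7: in state B at pos -2, read 0 -> (B,0)->write 1,move L,goto B. Now: state=B, head=-3, tape[-4..4]=011111110 (head:  ^)
Step 8: in state B at pos -3, read 1 -> (B,1)->write 1,move L,goto C. Now: state=C, head=-4, tape[-5..4]=0011111110 (head:  ^)

Answer: -4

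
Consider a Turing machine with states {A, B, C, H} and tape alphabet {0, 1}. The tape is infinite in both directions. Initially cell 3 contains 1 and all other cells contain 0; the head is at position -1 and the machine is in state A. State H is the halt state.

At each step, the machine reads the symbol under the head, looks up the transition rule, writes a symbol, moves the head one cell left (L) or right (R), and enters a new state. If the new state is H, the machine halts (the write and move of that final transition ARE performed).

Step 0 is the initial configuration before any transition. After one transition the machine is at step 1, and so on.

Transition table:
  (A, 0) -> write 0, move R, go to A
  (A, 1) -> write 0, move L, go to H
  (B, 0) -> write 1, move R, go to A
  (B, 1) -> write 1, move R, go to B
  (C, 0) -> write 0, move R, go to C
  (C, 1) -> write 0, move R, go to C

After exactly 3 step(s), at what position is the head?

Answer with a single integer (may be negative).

Step 1: in state A at pos -1, read 0 -> (A,0)->write 0,move R,goto A. Now: state=A, head=0, tape[-2..4]=0000010 (head:   ^)
Step 2: in state A at pos 0, read 0 -> (A,0)->write 0,move R,goto A. Now: state=A, head=1, tape[-2..4]=0000010 (head:    ^)
Step 3: in state A at pos 1, read 0 -> (A,0)->write 0,move R,goto A. Now: state=A, head=2, tape[-2..4]=0000010 (head:     ^)

Answer: 2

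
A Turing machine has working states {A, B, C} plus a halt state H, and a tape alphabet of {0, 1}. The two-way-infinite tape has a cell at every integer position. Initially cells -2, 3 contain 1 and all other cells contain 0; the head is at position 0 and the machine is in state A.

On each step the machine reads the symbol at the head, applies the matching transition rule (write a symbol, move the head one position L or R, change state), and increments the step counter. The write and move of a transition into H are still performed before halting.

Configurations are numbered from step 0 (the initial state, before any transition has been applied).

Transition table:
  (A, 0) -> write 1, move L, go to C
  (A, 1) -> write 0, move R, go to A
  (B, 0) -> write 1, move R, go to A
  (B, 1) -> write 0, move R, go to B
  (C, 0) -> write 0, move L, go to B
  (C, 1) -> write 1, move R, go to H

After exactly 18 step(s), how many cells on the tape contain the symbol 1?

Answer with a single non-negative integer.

Answer: 2

Derivation:
Step 1: in state A at pos 0, read 0 -> (A,0)->write 1,move L,goto C. Now: state=C, head=-1, tape[-3..4]=01010010 (head:   ^)
Step 2: in state C at pos -1, read 0 -> (C,0)->write 0,move L,goto B. Now: state=B, head=-2, tape[-3..4]=01010010 (head:  ^)
Step 3: in state B at pos -2, read 1 -> (B,1)->write 0,move R,goto B. Now: state=B, head=-1, tape[-3..4]=00010010 (head:   ^)
Step 4: in state B at pos -1, read 0 -> (B,0)->write 1,move R,goto A. Now: state=A, head=0, tape[-3..4]=00110010 (head:    ^)
Step 5: in state A at pos 0, read 1 -> (A,1)->write 0,move R,goto A. Now: state=A, head=1, tape[-3..4]=00100010 (head:     ^)
Step 6: in state A at pos 1, read 0 -> (A,0)->write 1,move L,goto C. Now: state=C, head=0, tape[-3..4]=00101010 (head:    ^)
Step 7: in state C at pos 0, read 0 -> (C,0)->write 0,move L,goto B. Now: state=B, head=-1, tape[-3..4]=00101010 (head:   ^)
Step 8: in state B at pos -1, read 1 -> (B,1)->write 0,move R,goto B. Now: state=B, head=0, tape[-3..4]=00001010 (head:    ^)
Step 9: in state B at pos 0, read 0 -> (B,0)->write 1,move R,goto A. Now: state=A, head=1, tape[-3..4]=00011010 (head:     ^)
Step 10: in state A at pos 1, read 1 -> (A,1)->write 0,move R,goto A. Now: state=A, head=2, tape[-3..4]=00010010 (head:      ^)
Step 11: in state A at pos 2, read 0 -> (A,0)->write 1,move L,goto C. Now: state=C, head=1, tape[-3..4]=00010110 (head:     ^)
Step 12: in state C at pos 1, read 0 -> (C,0)->write 0,move L,goto B. Now: state=B, head=0, tape[-3..4]=00010110 (head:    ^)
Step 13: in state B at pos 0, read 1 -> (B,1)->write 0,move R,goto B. Now: state=B, head=1, tape[-3..4]=00000110 (head:     ^)
Step 14: in state B at pos 1, read 0 -> (B,0)->write 1,move R,goto A. Now: state=A, head=2, tape[-3..4]=00001110 (head:      ^)
Step 15: in state A at pos 2, read 1 -> (A,1)->write 0,move R,goto A. Now: state=A, head=3, tape[-3..4]=00001010 (head:       ^)
Step 16: in state A at pos 3, read 1 -> (A,1)->write 0,move R,goto A. Now: state=A, head=4, tape[-3..5]=000010000 (head:        ^)
Step 17: in state A at pos 4, read 0 -> (A,0)->write 1,move L,goto C. Now: state=C, head=3, tape[-3..5]=000010010 (head:       ^)
Step 18: in state C at pos 3, read 0 -> (C,0)->write 0,move L,goto B. Now: state=B, head=2, tape[-3..5]=000010010 (head:      ^)
Cells containing 1 after step 18: {1, 4} -> 2 cell(s)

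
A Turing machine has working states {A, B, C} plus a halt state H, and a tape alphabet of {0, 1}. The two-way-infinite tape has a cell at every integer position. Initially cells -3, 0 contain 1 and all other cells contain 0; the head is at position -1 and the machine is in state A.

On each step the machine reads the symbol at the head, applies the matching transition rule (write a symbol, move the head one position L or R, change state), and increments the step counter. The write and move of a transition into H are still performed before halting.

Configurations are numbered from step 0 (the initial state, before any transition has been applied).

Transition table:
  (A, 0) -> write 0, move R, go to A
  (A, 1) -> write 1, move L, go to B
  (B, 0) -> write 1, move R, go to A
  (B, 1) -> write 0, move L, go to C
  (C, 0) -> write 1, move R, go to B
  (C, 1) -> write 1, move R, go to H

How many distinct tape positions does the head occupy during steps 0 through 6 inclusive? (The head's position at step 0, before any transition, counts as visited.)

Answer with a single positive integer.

Answer: 3

Derivation:
Step 1: in state A at pos -1, read 0 -> (A,0)->write 0,move R,goto A. Now: state=A, head=0, tape[-4..1]=010010 (head:     ^)
Step 2: in state A at pos 0, read 1 -> (A,1)->write 1,move L,goto B. Now: state=B, head=-1, tape[-4..1]=010010 (head:    ^)
Step 3: in state B at pos -1, read 0 -> (B,0)->write 1,move R,goto A. Now: state=A, head=0, tape[-4..1]=010110 (head:     ^)
Step 4: in state A at pos 0, read 1 -> (A,1)->write 1,move L,goto B. Now: state=B, head=-1, tape[-4..1]=010110 (head:    ^)
Step 5: in state B at pos -1, read 1 -> (B,1)->write 0,move L,goto C. Now: state=C, head=-2, tape[-4..1]=010010 (head:   ^)
Step 6: in state C at pos -2, read 0 -> (C,0)->write 1,move R,goto B. Now: state=B, head=-1, tape[-4..1]=011010 (head:    ^)
Head positions at steps 0..6: starting at -1, distinct positions visited = {-2, -1, 0} -> 3 position(s)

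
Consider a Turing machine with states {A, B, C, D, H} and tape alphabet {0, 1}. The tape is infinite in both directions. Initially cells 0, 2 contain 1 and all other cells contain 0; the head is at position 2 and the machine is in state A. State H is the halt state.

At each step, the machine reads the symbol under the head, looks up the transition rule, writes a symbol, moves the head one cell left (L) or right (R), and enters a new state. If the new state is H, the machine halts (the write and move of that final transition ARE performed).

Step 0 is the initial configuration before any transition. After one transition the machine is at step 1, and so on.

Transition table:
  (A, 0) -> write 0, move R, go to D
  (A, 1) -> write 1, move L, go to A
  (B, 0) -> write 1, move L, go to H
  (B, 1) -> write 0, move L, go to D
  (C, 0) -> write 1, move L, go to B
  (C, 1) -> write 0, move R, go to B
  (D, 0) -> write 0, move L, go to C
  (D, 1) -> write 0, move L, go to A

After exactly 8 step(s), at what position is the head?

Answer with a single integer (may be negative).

Step 1: in state A at pos 2, read 1 -> (A,1)->write 1,move L,goto A. Now: state=A, head=1, tape[-1..3]=01010 (head:   ^)
Step 2: in state A at pos 1, read 0 -> (A,0)->write 0,move R,goto D. Now: state=D, head=2, tape[-1..3]=01010 (head:    ^)
Step 3: in state D at pos 2, read 1 -> (D,1)->write 0,move L,goto A. Now: state=A, head=1, tape[-1..3]=01000 (head:   ^)
Step 4: in state A at pos 1, read 0 -> (A,0)->write 0,move R,goto D. Now: state=D, head=2, tape[-1..3]=01000 (head:    ^)
Step 5: in state D at pos 2, read 0 -> (D,0)->write 0,move L,goto C. Now: state=C, head=1, tape[-1..3]=01000 (head:   ^)
Step 6: in state C at pos 1, read 0 -> (C,0)->write 1,move L,goto B. Now: state=B, head=0, tape[-1..3]=01100 (head:  ^)
Step 7: in state B at pos 0, read 1 -> (B,1)->write 0,move L,goto D. Now: state=D, head=-1, tape[-2..3]=000100 (head:  ^)
Step 8: in state D at pos -1, read 0 -> (D,0)->write 0,move L,goto C. Now: state=C, head=-2, tape[-3..3]=0000100 (head:  ^)

Answer: -2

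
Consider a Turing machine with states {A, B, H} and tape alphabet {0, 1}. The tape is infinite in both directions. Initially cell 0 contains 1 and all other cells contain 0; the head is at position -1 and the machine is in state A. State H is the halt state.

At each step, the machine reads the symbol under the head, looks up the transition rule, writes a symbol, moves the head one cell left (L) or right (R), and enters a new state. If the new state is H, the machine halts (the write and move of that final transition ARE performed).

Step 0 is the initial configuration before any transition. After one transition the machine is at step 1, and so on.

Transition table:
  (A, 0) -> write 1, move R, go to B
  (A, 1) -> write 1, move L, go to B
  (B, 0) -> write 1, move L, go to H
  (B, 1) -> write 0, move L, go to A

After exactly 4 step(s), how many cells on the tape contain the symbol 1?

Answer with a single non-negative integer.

Answer: 2

Derivation:
Step 1: in state A at pos -1, read 0 -> (A,0)->write 1,move R,goto B. Now: state=B, head=0, tape[-2..1]=0110 (head:   ^)
Step 2: in state B at pos 0, read 1 -> (B,1)->write 0,move L,goto A. Now: state=A, head=-1, tape[-2..1]=0100 (head:  ^)
Step 3: in state A at pos -1, read 1 -> (A,1)->write 1,move L,goto B. Now: state=B, head=-2, tape[-3..1]=00100 (head:  ^)
Step 4: in state B at pos -2, read 0 -> (B,0)->write 1,move L,goto H. Now: state=H, head=-3, tape[-4..1]=001100 (head:  ^)
Cells containing 1 after step 4: {-2, -1} -> 2 cell(s)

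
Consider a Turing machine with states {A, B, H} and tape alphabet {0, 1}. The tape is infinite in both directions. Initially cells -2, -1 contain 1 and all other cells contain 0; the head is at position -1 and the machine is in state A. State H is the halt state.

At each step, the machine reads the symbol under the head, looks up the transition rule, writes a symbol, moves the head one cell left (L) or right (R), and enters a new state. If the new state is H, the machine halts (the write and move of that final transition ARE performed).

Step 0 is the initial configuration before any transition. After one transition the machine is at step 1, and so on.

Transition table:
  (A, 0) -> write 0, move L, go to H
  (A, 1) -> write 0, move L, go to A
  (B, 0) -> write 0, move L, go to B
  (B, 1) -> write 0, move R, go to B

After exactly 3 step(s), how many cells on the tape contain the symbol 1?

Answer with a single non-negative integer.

Step 1: in state A at pos -1, read 1 -> (A,1)->write 0,move L,goto A. Now: state=A, head=-2, tape[-3..0]=0100 (head:  ^)
Step 2: in state A at pos -2, read 1 -> (A,1)->write 0,move L,goto A. Now: state=A, head=-3, tape[-4..0]=00000 (head:  ^)
Step 3: in state A at pos -3, read 0 -> (A,0)->write 0,move L,goto H. Now: state=H, head=-4, tape[-5..0]=000000 (head:  ^)
No cell contains 1 after step 3 -> 0 cell(s)

Answer: 0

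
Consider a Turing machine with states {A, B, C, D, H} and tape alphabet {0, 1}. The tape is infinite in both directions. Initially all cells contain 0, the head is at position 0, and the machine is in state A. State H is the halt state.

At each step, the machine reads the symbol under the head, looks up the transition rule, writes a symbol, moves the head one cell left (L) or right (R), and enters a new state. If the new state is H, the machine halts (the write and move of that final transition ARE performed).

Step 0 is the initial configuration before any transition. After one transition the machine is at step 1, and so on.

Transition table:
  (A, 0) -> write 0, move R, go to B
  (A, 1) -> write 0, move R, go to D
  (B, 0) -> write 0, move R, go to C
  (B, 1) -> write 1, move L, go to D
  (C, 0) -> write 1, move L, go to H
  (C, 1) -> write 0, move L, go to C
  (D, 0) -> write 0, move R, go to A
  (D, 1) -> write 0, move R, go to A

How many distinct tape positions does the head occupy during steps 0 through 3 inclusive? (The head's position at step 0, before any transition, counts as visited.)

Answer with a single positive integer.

Step 1: in state A at pos 0, read 0 -> (A,0)->write 0,move R,goto B. Now: state=B, head=1, tape[-1..2]=0000 (head:   ^)
Step 2: in state B at pos 1, read 0 -> (B,0)->write 0,move R,goto C. Now: state=C, head=2, tape[-1..3]=00000 (head:    ^)
Step 3: in state C at pos 2, read 0 -> (C,0)->write 1,move L,goto H. Now: state=H, head=1, tape[-1..3]=00010 (head:   ^)
Head positions at steps 0..3: starting at 0, distinct positions visited = {0, 1, 2} -> 3 position(s)

Answer: 3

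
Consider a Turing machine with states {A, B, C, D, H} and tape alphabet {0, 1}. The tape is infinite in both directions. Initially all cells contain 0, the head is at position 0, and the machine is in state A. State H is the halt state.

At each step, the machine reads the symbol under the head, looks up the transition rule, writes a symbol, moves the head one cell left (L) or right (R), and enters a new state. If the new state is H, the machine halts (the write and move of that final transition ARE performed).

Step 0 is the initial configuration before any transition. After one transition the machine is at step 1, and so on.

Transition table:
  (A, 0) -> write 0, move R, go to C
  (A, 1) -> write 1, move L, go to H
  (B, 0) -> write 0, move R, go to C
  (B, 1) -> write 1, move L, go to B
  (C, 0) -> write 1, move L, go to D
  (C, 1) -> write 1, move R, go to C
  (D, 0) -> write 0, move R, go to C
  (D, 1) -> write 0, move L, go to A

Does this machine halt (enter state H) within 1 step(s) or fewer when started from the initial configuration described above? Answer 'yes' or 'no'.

Answer: no

Derivation:
Step 1: in state A at pos 0, read 0 -> (A,0)->write 0,move R,goto C. Now: state=C, head=1, tape[-1..2]=0000 (head:   ^)
After 1 step(s): state = C (not H) -> not halted within 1 -> no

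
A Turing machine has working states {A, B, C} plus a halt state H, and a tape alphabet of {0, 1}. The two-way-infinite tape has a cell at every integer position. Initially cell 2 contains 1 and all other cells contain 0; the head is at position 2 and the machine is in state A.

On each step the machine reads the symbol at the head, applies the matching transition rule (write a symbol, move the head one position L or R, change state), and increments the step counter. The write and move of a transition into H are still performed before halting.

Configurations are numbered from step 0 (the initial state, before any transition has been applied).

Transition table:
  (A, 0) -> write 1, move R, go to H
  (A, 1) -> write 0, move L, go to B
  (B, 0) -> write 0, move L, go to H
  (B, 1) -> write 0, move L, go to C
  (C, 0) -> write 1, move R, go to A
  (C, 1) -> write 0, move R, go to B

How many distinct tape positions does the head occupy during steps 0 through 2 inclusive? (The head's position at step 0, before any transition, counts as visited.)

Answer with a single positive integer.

Answer: 3

Derivation:
Step 1: in state A at pos 2, read 1 -> (A,1)->write 0,move L,goto B. Now: state=B, head=1, tape[0..3]=0000 (head:  ^)
Step 2: in state B at pos 1, read 0 -> (B,0)->write 0,move L,goto H. Now: state=H, head=0, tape[-1..3]=00000 (head:  ^)
Head positions at steps 0..2: starting at 2, distinct positions visited = {0, 1, 2} -> 3 position(s)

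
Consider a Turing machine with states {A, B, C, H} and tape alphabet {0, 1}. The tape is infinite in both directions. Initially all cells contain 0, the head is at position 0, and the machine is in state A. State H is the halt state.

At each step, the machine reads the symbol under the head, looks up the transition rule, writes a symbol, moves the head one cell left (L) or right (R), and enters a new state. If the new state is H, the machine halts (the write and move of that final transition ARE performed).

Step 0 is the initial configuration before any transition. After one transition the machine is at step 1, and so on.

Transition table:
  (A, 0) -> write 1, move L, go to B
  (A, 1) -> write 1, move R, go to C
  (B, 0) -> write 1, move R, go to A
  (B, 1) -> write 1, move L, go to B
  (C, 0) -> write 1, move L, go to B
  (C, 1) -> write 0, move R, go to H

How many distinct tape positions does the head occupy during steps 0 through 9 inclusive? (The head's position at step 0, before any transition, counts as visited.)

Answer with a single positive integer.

Step 1: in state A at pos 0, read 0 -> (A,0)->write 1,move L,goto B. Now: state=B, head=-1, tape[-2..1]=0010 (head:  ^)
Step 2: in state B at pos -1, read 0 -> (B,0)->write 1,move R,goto A. Now: state=A, head=0, tape[-2..1]=0110 (head:   ^)
Step 3: in state A at pos 0, read 1 -> (A,1)->write 1,move R,goto C. Now: state=C, head=1, tape[-2..2]=01100 (head:    ^)
Step 4: in state C at pos 1, read 0 -> (C,0)->write 1,move L,goto B. Now: state=B, head=0, tape[-2..2]=01110 (head:   ^)
Step 5: in state B at pos 0, read 1 -> (B,1)->write 1,move L,goto B. Now: state=B, head=-1, tape[-2..2]=01110 (head:  ^)
Step 6: in state B at pos -1, read 1 -> (B,1)->write 1,move L,goto B. Now: state=B, head=-2, tape[-3..2]=001110 (head:  ^)
Step 7: in state B at pos -2, read 0 -> (B,0)->write 1,move R,goto A. Now: state=A, head=-1, tape[-3..2]=011110 (head:   ^)
Step 8: in state A at pos -1, read 1 -> (A,1)->write 1,move R,goto C. Now: state=C, head=0, tape[-3..2]=011110 (head:    ^)
Step 9: in state C at pos 0, read 1 -> (C,1)->write 0,move R,goto H. Now: state=H, head=1, tape[-3..2]=011010 (head:     ^)
Head positions at steps 0..9: starting at 0, distinct positions visited = {-2, -1, 0, 1} -> 4 position(s)

Answer: 4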